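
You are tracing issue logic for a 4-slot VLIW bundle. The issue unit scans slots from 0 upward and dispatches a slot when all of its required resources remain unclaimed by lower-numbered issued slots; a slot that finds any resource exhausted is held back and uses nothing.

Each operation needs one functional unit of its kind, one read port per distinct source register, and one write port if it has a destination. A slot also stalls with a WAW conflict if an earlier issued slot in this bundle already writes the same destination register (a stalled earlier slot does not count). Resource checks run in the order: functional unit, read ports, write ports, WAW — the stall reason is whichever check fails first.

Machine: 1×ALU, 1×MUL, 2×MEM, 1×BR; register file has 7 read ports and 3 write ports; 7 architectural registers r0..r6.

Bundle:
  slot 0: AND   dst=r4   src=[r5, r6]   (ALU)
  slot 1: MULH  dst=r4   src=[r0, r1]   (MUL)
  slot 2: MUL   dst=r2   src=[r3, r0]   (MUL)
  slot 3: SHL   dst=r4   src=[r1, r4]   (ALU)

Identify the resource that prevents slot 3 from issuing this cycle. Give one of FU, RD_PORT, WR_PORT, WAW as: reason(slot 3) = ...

[0] ALU needs rd=2 wr=1: ok; after: ALU=0 MUL=1 MEM=2 BR=1, R=5, W=2
[1] MUL needs rd=2 wr=1: WAW; after: ALU=0 MUL=1 MEM=2 BR=1, R=5, W=2
[2] MUL needs rd=2 wr=1: ok; after: ALU=0 MUL=0 MEM=2 BR=1, R=3, W=1
[3] ALU needs rd=2 wr=1: FU; after: ALU=0 MUL=0 MEM=2 BR=1, R=3, W=1

reason(slot 3) = FU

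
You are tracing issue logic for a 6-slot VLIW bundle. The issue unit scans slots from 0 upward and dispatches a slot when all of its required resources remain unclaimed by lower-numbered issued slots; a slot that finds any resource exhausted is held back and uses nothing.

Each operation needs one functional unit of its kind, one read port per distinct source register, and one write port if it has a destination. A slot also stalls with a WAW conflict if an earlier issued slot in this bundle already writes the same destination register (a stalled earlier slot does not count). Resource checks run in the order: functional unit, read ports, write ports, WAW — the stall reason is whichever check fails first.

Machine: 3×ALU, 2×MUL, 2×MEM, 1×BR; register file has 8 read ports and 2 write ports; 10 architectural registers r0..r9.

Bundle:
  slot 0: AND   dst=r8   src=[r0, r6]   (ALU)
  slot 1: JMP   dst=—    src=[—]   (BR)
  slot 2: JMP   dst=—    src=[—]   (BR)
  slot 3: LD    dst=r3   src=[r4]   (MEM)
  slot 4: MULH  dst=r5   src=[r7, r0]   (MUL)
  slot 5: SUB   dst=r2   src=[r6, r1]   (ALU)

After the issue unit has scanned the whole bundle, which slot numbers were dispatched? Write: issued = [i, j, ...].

issued = [0, 1, 3]

[0] ALU needs rd=2 wr=1: ok; after: ALU=2 MUL=2 MEM=2 BR=1, R=6, W=1
[1] BR needs rd=0 wr=0: ok; after: ALU=2 MUL=2 MEM=2 BR=0, R=6, W=1
[2] BR needs rd=0 wr=0: FU; after: ALU=2 MUL=2 MEM=2 BR=0, R=6, W=1
[3] MEM needs rd=1 wr=1: ok; after: ALU=2 MUL=2 MEM=1 BR=0, R=5, W=0
[4] MUL needs rd=2 wr=1: WR_PORT; after: ALU=2 MUL=2 MEM=1 BR=0, R=5, W=0
[5] ALU needs rd=2 wr=1: WR_PORT; after: ALU=2 MUL=2 MEM=1 BR=0, R=5, W=0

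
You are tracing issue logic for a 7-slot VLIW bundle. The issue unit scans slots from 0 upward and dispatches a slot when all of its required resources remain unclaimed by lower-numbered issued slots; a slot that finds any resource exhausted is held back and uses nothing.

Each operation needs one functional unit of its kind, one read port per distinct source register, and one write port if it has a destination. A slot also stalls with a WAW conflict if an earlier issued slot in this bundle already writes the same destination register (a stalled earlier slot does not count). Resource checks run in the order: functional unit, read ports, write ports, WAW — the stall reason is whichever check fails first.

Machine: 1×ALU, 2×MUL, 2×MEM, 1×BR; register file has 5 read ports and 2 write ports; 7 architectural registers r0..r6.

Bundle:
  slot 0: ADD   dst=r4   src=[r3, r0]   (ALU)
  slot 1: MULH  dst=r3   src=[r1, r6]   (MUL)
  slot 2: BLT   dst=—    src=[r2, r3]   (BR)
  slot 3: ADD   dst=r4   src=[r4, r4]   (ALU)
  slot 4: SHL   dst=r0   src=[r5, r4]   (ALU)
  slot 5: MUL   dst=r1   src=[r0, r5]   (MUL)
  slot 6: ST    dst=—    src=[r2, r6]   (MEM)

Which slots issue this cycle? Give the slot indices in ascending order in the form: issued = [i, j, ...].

slot 0 (ALU): ISSUE — free A0,Mu2,Ld2,B1 rp3 wp1
slot 1 (MUL): ISSUE — free A0,Mu1,Ld2,B1 rp1 wp0
slot 2 (BR): stall RD_PORT — free A0,Mu1,Ld2,B1 rp1 wp0
slot 3 (ALU): stall FU — free A0,Mu1,Ld2,B1 rp1 wp0
slot 4 (ALU): stall FU — free A0,Mu1,Ld2,B1 rp1 wp0
slot 5 (MUL): stall RD_PORT — free A0,Mu1,Ld2,B1 rp1 wp0
slot 6 (MEM): stall RD_PORT — free A0,Mu1,Ld2,B1 rp1 wp0

issued = [0, 1]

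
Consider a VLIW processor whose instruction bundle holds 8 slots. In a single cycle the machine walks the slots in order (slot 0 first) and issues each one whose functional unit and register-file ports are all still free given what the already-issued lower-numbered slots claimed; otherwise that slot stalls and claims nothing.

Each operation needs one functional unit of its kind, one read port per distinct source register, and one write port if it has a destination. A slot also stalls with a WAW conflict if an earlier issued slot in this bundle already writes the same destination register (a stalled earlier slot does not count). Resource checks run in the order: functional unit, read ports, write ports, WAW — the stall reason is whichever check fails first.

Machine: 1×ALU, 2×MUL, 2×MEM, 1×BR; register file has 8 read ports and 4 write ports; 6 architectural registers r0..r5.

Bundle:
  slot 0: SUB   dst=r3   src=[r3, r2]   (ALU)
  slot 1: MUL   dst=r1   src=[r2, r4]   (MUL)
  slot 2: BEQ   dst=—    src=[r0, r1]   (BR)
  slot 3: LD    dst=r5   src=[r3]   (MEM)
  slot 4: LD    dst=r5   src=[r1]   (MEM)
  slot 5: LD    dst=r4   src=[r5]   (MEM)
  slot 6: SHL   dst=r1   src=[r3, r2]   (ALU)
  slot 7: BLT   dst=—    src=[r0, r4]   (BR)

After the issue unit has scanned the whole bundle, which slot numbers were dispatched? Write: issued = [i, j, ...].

  0. ALU→r3 ⇒ go  {0A/2Mu/2Ld/1B | 6r 3w}
  1. MUL→r1 ⇒ go  {0A/1Mu/2Ld/1B | 4r 2w}
  2. BR ⇒ go  {0A/1Mu/2Ld/0B | 2r 2w}
  3. MEM→r5 ⇒ go  {0A/1Mu/1Ld/0B | 1r 1w}
  4. MEM→r5 ⇒ no(WAW)  {0A/1Mu/1Ld/0B | 1r 1w}
  5. MEM→r4 ⇒ go  {0A/1Mu/0Ld/0B | 0r 0w}
  6. ALU→r1 ⇒ no(FU)  {0A/1Mu/0Ld/0B | 0r 0w}
  7. BR ⇒ no(FU)  {0A/1Mu/0Ld/0B | 0r 0w}

issued = [0, 1, 2, 3, 5]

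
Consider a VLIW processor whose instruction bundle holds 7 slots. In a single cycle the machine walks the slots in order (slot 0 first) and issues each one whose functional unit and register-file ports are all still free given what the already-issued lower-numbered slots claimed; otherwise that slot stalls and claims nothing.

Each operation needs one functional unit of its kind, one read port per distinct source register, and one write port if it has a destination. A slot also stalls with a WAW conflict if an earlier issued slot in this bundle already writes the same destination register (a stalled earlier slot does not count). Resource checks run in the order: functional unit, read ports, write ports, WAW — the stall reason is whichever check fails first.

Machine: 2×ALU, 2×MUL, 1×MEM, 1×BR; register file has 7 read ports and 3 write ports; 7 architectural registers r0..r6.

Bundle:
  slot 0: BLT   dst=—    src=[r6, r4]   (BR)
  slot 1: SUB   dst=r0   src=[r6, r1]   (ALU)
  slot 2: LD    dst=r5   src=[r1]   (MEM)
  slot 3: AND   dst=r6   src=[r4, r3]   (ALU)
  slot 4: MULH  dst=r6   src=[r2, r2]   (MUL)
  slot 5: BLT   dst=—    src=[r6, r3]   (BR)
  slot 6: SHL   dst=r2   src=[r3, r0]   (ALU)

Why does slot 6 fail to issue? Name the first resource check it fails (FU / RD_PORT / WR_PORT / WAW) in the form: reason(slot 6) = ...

reason(slot 6) = FU

[0] BR needs rd=2 wr=0: ok; after: ALU=2 MUL=2 MEM=1 BR=0, R=5, W=3
[1] ALU needs rd=2 wr=1: ok; after: ALU=1 MUL=2 MEM=1 BR=0, R=3, W=2
[2] MEM needs rd=1 wr=1: ok; after: ALU=1 MUL=2 MEM=0 BR=0, R=2, W=1
[3] ALU needs rd=2 wr=1: ok; after: ALU=0 MUL=2 MEM=0 BR=0, R=0, W=0
[4] MUL needs rd=1 wr=1: RD_PORT; after: ALU=0 MUL=2 MEM=0 BR=0, R=0, W=0
[5] BR needs rd=2 wr=0: FU; after: ALU=0 MUL=2 MEM=0 BR=0, R=0, W=0
[6] ALU needs rd=2 wr=1: FU; after: ALU=0 MUL=2 MEM=0 BR=0, R=0, W=0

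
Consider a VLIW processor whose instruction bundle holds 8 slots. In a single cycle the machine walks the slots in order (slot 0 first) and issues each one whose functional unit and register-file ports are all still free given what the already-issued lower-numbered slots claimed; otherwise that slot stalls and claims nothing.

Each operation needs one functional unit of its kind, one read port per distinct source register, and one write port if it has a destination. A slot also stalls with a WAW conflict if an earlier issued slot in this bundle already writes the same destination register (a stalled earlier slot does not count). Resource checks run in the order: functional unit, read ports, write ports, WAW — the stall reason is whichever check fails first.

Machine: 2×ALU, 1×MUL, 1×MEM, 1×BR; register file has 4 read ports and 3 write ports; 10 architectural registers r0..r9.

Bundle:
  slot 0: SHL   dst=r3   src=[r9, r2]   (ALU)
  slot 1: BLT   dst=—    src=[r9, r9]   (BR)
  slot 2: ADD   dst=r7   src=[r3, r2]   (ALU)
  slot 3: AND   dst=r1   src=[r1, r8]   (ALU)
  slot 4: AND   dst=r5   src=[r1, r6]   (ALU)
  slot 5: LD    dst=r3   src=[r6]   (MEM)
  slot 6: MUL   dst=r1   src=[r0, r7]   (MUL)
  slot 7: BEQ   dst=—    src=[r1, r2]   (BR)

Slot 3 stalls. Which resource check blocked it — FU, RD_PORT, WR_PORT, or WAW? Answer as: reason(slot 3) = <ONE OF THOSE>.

reason(slot 3) = RD_PORT

[0] ALU needs rd=2 wr=1: ok; after: ALU=1 MUL=1 MEM=1 BR=1, R=2, W=2
[1] BR needs rd=1 wr=0: ok; after: ALU=1 MUL=1 MEM=1 BR=0, R=1, W=2
[2] ALU needs rd=2 wr=1: RD_PORT; after: ALU=1 MUL=1 MEM=1 BR=0, R=1, W=2
[3] ALU needs rd=2 wr=1: RD_PORT; after: ALU=1 MUL=1 MEM=1 BR=0, R=1, W=2
[4] ALU needs rd=2 wr=1: RD_PORT; after: ALU=1 MUL=1 MEM=1 BR=0, R=1, W=2
[5] MEM needs rd=1 wr=1: WAW; after: ALU=1 MUL=1 MEM=1 BR=0, R=1, W=2
[6] MUL needs rd=2 wr=1: RD_PORT; after: ALU=1 MUL=1 MEM=1 BR=0, R=1, W=2
[7] BR needs rd=2 wr=0: FU; after: ALU=1 MUL=1 MEM=1 BR=0, R=1, W=2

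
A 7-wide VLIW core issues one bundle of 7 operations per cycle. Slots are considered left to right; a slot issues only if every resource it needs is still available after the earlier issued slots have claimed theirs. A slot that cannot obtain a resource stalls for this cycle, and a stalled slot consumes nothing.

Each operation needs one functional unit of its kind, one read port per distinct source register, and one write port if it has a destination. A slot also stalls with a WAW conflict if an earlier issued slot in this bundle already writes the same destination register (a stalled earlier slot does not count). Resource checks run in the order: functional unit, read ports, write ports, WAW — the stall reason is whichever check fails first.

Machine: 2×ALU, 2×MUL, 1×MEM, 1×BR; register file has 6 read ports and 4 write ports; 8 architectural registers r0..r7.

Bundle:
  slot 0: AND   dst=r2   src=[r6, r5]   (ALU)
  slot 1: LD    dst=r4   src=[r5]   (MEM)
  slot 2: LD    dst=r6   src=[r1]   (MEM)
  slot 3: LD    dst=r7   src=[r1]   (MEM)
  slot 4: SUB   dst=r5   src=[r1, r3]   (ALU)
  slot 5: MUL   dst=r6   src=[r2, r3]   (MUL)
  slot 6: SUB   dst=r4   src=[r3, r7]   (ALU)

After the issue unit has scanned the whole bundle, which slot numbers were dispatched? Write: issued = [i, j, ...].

issued = [0, 1, 4]

slot 0 (ALU): ISSUE — free A1,Mu2,Ld1,B1 rp4 wp3
slot 1 (MEM): ISSUE — free A1,Mu2,Ld0,B1 rp3 wp2
slot 2 (MEM): stall FU — free A1,Mu2,Ld0,B1 rp3 wp2
slot 3 (MEM): stall FU — free A1,Mu2,Ld0,B1 rp3 wp2
slot 4 (ALU): ISSUE — free A0,Mu2,Ld0,B1 rp1 wp1
slot 5 (MUL): stall RD_PORT — free A0,Mu2,Ld0,B1 rp1 wp1
slot 6 (ALU): stall FU — free A0,Mu2,Ld0,B1 rp1 wp1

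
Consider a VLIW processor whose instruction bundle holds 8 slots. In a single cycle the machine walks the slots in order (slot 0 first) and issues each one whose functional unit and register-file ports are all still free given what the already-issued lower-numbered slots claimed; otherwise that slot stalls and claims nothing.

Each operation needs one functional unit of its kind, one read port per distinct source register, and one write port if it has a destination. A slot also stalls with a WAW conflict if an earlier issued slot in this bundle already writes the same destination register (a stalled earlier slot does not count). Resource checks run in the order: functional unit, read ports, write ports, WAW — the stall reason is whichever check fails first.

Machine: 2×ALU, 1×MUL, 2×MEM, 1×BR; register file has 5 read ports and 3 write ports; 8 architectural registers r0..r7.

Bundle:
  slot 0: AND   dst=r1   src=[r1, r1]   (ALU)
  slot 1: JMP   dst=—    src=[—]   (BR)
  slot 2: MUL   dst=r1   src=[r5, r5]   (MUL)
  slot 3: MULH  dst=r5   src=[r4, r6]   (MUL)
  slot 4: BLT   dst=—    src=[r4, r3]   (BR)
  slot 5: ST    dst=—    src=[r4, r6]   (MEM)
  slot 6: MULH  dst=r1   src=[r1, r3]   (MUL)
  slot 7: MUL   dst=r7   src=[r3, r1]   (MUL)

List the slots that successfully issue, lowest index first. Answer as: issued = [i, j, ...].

issued = [0, 1, 3, 5]

[0] ALU needs rd=1 wr=1: ok; after: ALU=1 MUL=1 MEM=2 BR=1, R=4, W=2
[1] BR needs rd=0 wr=0: ok; after: ALU=1 MUL=1 MEM=2 BR=0, R=4, W=2
[2] MUL needs rd=1 wr=1: WAW; after: ALU=1 MUL=1 MEM=2 BR=0, R=4, W=2
[3] MUL needs rd=2 wr=1: ok; after: ALU=1 MUL=0 MEM=2 BR=0, R=2, W=1
[4] BR needs rd=2 wr=0: FU; after: ALU=1 MUL=0 MEM=2 BR=0, R=2, W=1
[5] MEM needs rd=2 wr=0: ok; after: ALU=1 MUL=0 MEM=1 BR=0, R=0, W=1
[6] MUL needs rd=2 wr=1: FU; after: ALU=1 MUL=0 MEM=1 BR=0, R=0, W=1
[7] MUL needs rd=2 wr=1: FU; after: ALU=1 MUL=0 MEM=1 BR=0, R=0, W=1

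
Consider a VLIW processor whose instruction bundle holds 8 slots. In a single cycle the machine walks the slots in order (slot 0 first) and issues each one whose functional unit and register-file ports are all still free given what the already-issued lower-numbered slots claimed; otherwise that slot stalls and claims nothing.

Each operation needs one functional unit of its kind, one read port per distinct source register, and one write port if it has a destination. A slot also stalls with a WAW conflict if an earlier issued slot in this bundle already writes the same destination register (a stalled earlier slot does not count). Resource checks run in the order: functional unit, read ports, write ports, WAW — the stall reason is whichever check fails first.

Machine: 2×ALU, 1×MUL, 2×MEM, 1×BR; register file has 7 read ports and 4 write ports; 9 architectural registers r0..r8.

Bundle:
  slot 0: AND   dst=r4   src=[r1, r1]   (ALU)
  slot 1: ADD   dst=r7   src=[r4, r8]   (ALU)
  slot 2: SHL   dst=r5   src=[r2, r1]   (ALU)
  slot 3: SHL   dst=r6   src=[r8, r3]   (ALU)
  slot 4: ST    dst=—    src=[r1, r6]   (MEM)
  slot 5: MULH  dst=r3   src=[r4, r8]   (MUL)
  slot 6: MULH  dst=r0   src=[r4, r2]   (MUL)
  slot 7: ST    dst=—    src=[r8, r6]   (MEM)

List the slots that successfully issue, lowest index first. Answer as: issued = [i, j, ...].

issued = [0, 1, 4, 5]

slot 0 (ALU): ISSUE — free A1,Mu1,Ld2,B1 rp6 wp3
slot 1 (ALU): ISSUE — free A0,Mu1,Ld2,B1 rp4 wp2
slot 2 (ALU): stall FU — free A0,Mu1,Ld2,B1 rp4 wp2
slot 3 (ALU): stall FU — free A0,Mu1,Ld2,B1 rp4 wp2
slot 4 (MEM): ISSUE — free A0,Mu1,Ld1,B1 rp2 wp2
slot 5 (MUL): ISSUE — free A0,Mu0,Ld1,B1 rp0 wp1
slot 6 (MUL): stall FU — free A0,Mu0,Ld1,B1 rp0 wp1
slot 7 (MEM): stall RD_PORT — free A0,Mu0,Ld1,B1 rp0 wp1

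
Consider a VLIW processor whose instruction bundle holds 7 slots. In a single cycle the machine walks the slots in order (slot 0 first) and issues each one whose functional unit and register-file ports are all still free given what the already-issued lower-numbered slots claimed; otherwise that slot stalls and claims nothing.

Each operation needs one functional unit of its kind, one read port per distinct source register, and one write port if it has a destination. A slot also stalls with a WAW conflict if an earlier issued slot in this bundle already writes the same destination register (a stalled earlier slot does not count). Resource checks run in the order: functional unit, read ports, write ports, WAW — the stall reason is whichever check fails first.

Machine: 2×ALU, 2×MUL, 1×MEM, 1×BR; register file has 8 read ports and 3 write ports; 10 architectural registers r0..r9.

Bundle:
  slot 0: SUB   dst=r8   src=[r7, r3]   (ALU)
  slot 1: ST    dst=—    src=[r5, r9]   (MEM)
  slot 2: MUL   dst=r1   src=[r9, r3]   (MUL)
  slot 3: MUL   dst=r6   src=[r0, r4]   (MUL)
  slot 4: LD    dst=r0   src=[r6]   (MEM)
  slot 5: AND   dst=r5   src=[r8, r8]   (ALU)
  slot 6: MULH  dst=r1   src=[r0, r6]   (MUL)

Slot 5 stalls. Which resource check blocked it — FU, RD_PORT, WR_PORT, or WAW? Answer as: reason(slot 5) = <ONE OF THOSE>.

  0. ALU→r8 ⇒ go  {1A/2Mu/1Ld/1B | 6r 2w}
  1. MEM ⇒ go  {1A/2Mu/0Ld/1B | 4r 2w}
  2. MUL→r1 ⇒ go  {1A/1Mu/0Ld/1B | 2r 1w}
  3. MUL→r6 ⇒ go  {1A/0Mu/0Ld/1B | 0r 0w}
  4. MEM→r0 ⇒ no(FU)  {1A/0Mu/0Ld/1B | 0r 0w}
  5. ALU→r5 ⇒ no(RD_PORT)  {1A/0Mu/0Ld/1B | 0r 0w}
  6. MUL→r1 ⇒ no(FU)  {1A/0Mu/0Ld/1B | 0r 0w}

reason(slot 5) = RD_PORT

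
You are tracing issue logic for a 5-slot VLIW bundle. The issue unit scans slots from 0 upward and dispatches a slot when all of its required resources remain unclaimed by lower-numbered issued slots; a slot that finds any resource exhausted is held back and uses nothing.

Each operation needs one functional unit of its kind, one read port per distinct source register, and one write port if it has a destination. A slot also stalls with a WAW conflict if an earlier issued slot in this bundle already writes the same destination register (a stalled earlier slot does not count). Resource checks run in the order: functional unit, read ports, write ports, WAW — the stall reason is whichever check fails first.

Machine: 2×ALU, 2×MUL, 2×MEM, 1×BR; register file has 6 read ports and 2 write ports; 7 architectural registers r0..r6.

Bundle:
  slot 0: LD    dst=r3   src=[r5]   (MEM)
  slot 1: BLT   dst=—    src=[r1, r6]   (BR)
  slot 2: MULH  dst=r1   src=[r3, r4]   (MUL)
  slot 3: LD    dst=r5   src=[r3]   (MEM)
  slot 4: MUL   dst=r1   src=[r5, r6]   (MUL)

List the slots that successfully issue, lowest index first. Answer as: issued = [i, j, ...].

slot 0 (MEM): ISSUE — free A2,Mu2,Ld1,B1 rp5 wp1
slot 1 (BR): ISSUE — free A2,Mu2,Ld1,B0 rp3 wp1
slot 2 (MUL): ISSUE — free A2,Mu1,Ld1,B0 rp1 wp0
slot 3 (MEM): stall WR_PORT — free A2,Mu1,Ld1,B0 rp1 wp0
slot 4 (MUL): stall RD_PORT — free A2,Mu1,Ld1,B0 rp1 wp0

issued = [0, 1, 2]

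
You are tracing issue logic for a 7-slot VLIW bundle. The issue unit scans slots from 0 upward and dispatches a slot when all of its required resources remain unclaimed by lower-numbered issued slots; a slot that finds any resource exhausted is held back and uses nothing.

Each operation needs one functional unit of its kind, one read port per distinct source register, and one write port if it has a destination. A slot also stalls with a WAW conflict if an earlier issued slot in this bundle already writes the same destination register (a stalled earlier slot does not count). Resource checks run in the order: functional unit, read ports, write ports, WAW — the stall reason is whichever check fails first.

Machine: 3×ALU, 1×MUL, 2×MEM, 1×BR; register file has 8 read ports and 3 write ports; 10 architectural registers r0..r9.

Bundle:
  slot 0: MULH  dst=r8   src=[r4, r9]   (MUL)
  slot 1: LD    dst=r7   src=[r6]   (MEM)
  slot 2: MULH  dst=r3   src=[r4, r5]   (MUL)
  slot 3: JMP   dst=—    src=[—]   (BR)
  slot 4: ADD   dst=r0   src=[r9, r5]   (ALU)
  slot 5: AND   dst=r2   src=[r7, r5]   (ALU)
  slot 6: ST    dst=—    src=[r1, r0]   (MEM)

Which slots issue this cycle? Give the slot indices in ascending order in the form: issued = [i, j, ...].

(0) want 1×MUL +2rd +1wr — yes → AL3|MU0|ME2|BR1|rd6|wr2
(1) want 1×MEM +1rd +1wr — yes → AL3|MU0|ME1|BR1|rd5|wr1
(2) want 1×MUL +2rd +1wr — FU → AL3|MU0|ME1|BR1|rd5|wr1
(3) want 1×BR +0rd +0wr — yes → AL3|MU0|ME1|BR0|rd5|wr1
(4) want 1×ALU +2rd +1wr — yes → AL2|MU0|ME1|BR0|rd3|wr0
(5) want 1×ALU +2rd +1wr — WR_PORT → AL2|MU0|ME1|BR0|rd3|wr0
(6) want 1×MEM +2rd +0wr — yes → AL2|MU0|ME0|BR0|rd1|wr0

issued = [0, 1, 3, 4, 6]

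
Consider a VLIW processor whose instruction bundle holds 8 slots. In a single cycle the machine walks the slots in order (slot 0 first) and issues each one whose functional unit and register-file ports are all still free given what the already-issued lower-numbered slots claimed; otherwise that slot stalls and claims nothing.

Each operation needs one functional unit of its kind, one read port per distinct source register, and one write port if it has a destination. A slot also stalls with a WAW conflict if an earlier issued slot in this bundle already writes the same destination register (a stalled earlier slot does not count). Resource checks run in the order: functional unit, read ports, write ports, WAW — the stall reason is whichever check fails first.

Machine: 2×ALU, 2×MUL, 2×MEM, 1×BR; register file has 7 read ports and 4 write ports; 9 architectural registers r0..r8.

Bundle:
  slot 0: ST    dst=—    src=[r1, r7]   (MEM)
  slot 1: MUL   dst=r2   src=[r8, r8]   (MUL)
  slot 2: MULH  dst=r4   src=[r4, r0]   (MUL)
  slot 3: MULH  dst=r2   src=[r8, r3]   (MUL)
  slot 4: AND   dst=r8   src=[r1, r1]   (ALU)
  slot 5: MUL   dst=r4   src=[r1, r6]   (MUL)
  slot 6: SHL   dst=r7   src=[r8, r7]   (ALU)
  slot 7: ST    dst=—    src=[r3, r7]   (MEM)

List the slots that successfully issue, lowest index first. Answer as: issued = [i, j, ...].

issued = [0, 1, 2, 4]

slot 0 (MEM): ISSUE — free A2,Mu2,Ld1,B1 rp5 wp4
slot 1 (MUL): ISSUE — free A2,Mu1,Ld1,B1 rp4 wp3
slot 2 (MUL): ISSUE — free A2,Mu0,Ld1,B1 rp2 wp2
slot 3 (MUL): stall FU — free A2,Mu0,Ld1,B1 rp2 wp2
slot 4 (ALU): ISSUE — free A1,Mu0,Ld1,B1 rp1 wp1
slot 5 (MUL): stall FU — free A1,Mu0,Ld1,B1 rp1 wp1
slot 6 (ALU): stall RD_PORT — free A1,Mu0,Ld1,B1 rp1 wp1
slot 7 (MEM): stall RD_PORT — free A1,Mu0,Ld1,B1 rp1 wp1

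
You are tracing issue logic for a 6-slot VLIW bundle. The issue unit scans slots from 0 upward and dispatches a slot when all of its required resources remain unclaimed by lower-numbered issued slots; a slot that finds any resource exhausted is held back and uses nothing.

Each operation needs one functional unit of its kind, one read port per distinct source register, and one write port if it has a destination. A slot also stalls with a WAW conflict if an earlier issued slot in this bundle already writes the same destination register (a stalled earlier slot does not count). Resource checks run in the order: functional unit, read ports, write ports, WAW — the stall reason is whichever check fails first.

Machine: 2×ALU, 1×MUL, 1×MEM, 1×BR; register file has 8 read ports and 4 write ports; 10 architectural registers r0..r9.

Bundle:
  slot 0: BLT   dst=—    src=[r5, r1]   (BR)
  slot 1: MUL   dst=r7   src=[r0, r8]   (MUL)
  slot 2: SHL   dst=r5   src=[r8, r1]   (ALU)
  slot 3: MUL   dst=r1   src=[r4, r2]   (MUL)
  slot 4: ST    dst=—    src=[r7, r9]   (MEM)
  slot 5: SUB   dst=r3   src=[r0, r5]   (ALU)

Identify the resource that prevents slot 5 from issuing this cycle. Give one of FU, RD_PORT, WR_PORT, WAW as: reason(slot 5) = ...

[0] BR needs rd=2 wr=0: ok; after: ALU=2 MUL=1 MEM=1 BR=0, R=6, W=4
[1] MUL needs rd=2 wr=1: ok; after: ALU=2 MUL=0 MEM=1 BR=0, R=4, W=3
[2] ALU needs rd=2 wr=1: ok; after: ALU=1 MUL=0 MEM=1 BR=0, R=2, W=2
[3] MUL needs rd=2 wr=1: FU; after: ALU=1 MUL=0 MEM=1 BR=0, R=2, W=2
[4] MEM needs rd=2 wr=0: ok; after: ALU=1 MUL=0 MEM=0 BR=0, R=0, W=2
[5] ALU needs rd=2 wr=1: RD_PORT; after: ALU=1 MUL=0 MEM=0 BR=0, R=0, W=2

reason(slot 5) = RD_PORT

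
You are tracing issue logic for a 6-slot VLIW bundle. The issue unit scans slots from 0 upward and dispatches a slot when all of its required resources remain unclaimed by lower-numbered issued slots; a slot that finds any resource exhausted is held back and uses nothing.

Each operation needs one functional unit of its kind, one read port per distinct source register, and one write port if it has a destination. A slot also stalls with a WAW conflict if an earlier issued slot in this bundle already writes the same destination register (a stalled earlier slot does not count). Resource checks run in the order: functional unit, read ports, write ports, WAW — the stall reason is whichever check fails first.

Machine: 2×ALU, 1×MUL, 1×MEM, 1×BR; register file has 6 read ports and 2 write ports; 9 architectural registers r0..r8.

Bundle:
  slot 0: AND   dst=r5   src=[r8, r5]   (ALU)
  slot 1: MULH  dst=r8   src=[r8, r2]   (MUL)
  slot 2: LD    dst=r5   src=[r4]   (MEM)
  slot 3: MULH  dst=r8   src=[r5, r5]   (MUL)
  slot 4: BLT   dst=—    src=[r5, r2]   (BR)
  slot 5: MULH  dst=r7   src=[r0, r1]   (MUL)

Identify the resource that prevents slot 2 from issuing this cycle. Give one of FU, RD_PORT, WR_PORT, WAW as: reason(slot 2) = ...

reason(slot 2) = WR_PORT

  0. ALU→r5 ⇒ go  {1A/1Mu/1Ld/1B | 4r 1w}
  1. MUL→r8 ⇒ go  {1A/0Mu/1Ld/1B | 2r 0w}
  2. MEM→r5 ⇒ no(WR_PORT)  {1A/0Mu/1Ld/1B | 2r 0w}
  3. MUL→r8 ⇒ no(FU)  {1A/0Mu/1Ld/1B | 2r 0w}
  4. BR ⇒ go  {1A/0Mu/1Ld/0B | 0r 0w}
  5. MUL→r7 ⇒ no(FU)  {1A/0Mu/1Ld/0B | 0r 0w}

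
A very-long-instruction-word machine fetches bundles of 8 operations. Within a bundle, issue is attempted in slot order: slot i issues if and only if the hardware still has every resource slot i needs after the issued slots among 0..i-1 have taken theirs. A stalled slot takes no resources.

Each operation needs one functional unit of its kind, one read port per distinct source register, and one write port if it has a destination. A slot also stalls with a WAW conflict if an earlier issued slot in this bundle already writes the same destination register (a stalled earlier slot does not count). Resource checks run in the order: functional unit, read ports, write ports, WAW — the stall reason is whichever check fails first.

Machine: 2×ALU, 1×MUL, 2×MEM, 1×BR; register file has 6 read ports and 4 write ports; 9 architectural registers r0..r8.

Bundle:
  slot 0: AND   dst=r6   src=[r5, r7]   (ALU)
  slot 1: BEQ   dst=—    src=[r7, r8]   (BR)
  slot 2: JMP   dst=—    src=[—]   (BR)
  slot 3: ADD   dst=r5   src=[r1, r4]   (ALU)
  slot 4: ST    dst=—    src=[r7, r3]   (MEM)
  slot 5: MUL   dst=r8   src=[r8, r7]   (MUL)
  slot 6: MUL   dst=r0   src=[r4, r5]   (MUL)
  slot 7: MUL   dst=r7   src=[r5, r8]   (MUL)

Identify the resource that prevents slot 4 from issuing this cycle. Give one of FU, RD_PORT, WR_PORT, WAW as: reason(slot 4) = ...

(0) want 1×ALU +2rd +1wr — yes → AL1|MU1|ME2|BR1|rd4|wr3
(1) want 1×BR +2rd +0wr — yes → AL1|MU1|ME2|BR0|rd2|wr3
(2) want 1×BR +0rd +0wr — FU → AL1|MU1|ME2|BR0|rd2|wr3
(3) want 1×ALU +2rd +1wr — yes → AL0|MU1|ME2|BR0|rd0|wr2
(4) want 1×MEM +2rd +0wr — RD_PORT → AL0|MU1|ME2|BR0|rd0|wr2
(5) want 1×MUL +2rd +1wr — RD_PORT → AL0|MU1|ME2|BR0|rd0|wr2
(6) want 1×MUL +2rd +1wr — RD_PORT → AL0|MU1|ME2|BR0|rd0|wr2
(7) want 1×MUL +2rd +1wr — RD_PORT → AL0|MU1|ME2|BR0|rd0|wr2

reason(slot 4) = RD_PORT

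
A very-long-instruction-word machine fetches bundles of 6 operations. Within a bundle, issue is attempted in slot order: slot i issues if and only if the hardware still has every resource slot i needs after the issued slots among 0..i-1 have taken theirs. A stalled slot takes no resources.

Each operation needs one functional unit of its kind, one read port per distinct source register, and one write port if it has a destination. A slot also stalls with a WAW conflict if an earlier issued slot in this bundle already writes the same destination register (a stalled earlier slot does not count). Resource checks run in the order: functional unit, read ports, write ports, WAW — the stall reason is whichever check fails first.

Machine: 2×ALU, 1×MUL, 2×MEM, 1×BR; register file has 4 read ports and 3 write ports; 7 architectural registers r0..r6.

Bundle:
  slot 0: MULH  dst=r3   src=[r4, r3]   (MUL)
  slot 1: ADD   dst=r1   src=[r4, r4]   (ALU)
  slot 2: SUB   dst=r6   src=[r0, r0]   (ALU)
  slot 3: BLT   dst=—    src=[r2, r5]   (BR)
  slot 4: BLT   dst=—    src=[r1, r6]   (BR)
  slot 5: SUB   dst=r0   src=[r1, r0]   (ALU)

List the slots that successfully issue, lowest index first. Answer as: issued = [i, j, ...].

issued = [0, 1, 2]

[0] MUL needs rd=2 wr=1: ok; after: ALU=2 MUL=0 MEM=2 BR=1, R=2, W=2
[1] ALU needs rd=1 wr=1: ok; after: ALU=1 MUL=0 MEM=2 BR=1, R=1, W=1
[2] ALU needs rd=1 wr=1: ok; after: ALU=0 MUL=0 MEM=2 BR=1, R=0, W=0
[3] BR needs rd=2 wr=0: RD_PORT; after: ALU=0 MUL=0 MEM=2 BR=1, R=0, W=0
[4] BR needs rd=2 wr=0: RD_PORT; after: ALU=0 MUL=0 MEM=2 BR=1, R=0, W=0
[5] ALU needs rd=2 wr=1: FU; after: ALU=0 MUL=0 MEM=2 BR=1, R=0, W=0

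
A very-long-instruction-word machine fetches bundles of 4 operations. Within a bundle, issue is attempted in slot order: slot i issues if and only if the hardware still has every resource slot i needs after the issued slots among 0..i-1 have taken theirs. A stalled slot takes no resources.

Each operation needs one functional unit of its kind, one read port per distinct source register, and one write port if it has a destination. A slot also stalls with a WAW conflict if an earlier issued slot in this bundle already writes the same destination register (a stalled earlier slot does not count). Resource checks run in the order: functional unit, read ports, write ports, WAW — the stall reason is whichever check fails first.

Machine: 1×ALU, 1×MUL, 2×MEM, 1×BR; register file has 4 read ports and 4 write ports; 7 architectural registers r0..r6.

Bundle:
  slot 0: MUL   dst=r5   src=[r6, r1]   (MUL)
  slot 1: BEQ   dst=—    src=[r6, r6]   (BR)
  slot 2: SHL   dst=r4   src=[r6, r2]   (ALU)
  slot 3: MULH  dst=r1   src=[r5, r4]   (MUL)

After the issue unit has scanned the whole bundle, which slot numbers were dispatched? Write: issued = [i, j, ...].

issued = [0, 1]

#0 MUL src=r6,r1 dispatched  <A:1 Mu:0 Ld:2 B:1 rd:2 wr:3>
#1 BR src=r6,r6 dispatched  <A:1 Mu:0 Ld:2 B:0 rd:1 wr:3>
#2 ALU src=r6,r2 held:RD_PORT  <A:1 Mu:0 Ld:2 B:0 rd:1 wr:3>
#3 MUL src=r5,r4 held:FU  <A:1 Mu:0 Ld:2 B:0 rd:1 wr:3>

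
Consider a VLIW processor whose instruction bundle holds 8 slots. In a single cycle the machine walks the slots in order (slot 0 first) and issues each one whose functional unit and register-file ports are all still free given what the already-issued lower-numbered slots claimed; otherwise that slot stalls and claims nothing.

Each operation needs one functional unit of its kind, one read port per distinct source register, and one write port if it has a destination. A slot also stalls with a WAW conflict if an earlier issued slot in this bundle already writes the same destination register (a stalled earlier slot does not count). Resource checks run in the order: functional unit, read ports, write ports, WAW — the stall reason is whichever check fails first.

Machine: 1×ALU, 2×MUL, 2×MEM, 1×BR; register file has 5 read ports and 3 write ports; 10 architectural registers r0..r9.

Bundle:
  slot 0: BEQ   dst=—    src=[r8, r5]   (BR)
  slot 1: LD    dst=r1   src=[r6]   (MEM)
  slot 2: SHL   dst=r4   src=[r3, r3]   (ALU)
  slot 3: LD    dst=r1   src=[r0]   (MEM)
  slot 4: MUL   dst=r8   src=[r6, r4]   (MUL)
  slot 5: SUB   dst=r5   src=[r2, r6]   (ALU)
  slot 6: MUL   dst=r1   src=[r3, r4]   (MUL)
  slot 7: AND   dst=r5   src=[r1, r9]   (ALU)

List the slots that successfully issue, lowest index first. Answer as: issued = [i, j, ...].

[0] BR needs rd=2 wr=0: ok; after: ALU=1 MUL=2 MEM=2 BR=0, R=3, W=3
[1] MEM needs rd=1 wr=1: ok; after: ALU=1 MUL=2 MEM=1 BR=0, R=2, W=2
[2] ALU needs rd=1 wr=1: ok; after: ALU=0 MUL=2 MEM=1 BR=0, R=1, W=1
[3] MEM needs rd=1 wr=1: WAW; after: ALU=0 MUL=2 MEM=1 BR=0, R=1, W=1
[4] MUL needs rd=2 wr=1: RD_PORT; after: ALU=0 MUL=2 MEM=1 BR=0, R=1, W=1
[5] ALU needs rd=2 wr=1: FU; after: ALU=0 MUL=2 MEM=1 BR=0, R=1, W=1
[6] MUL needs rd=2 wr=1: RD_PORT; after: ALU=0 MUL=2 MEM=1 BR=0, R=1, W=1
[7] ALU needs rd=2 wr=1: FU; after: ALU=0 MUL=2 MEM=1 BR=0, R=1, W=1

issued = [0, 1, 2]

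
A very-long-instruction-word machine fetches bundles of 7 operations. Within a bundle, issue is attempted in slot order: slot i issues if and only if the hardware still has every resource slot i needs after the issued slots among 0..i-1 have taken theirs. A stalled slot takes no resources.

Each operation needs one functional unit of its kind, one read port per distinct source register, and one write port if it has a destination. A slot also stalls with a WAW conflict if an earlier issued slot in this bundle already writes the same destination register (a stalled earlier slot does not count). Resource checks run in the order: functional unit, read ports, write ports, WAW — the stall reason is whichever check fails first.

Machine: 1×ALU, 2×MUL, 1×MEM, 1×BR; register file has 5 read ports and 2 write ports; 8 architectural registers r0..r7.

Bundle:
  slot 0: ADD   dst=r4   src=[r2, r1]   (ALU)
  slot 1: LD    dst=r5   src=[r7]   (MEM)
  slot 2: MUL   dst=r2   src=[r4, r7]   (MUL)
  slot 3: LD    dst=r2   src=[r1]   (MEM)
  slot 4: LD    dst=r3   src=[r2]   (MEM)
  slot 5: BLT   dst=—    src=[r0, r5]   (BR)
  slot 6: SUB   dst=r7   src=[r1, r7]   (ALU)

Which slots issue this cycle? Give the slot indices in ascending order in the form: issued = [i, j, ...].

#0 ALU src=r2,r1 dispatched  <A:0 Mu:2 Ld:1 B:1 rd:3 wr:1>
#1 MEM src=r7 dispatched  <A:0 Mu:2 Ld:0 B:1 rd:2 wr:0>
#2 MUL src=r4,r7 held:WR_PORT  <A:0 Mu:2 Ld:0 B:1 rd:2 wr:0>
#3 MEM src=r1 held:FU  <A:0 Mu:2 Ld:0 B:1 rd:2 wr:0>
#4 MEM src=r2 held:FU  <A:0 Mu:2 Ld:0 B:1 rd:2 wr:0>
#5 BR src=r0,r5 dispatched  <A:0 Mu:2 Ld:0 B:0 rd:0 wr:0>
#6 ALU src=r1,r7 held:FU  <A:0 Mu:2 Ld:0 B:0 rd:0 wr:0>

issued = [0, 1, 5]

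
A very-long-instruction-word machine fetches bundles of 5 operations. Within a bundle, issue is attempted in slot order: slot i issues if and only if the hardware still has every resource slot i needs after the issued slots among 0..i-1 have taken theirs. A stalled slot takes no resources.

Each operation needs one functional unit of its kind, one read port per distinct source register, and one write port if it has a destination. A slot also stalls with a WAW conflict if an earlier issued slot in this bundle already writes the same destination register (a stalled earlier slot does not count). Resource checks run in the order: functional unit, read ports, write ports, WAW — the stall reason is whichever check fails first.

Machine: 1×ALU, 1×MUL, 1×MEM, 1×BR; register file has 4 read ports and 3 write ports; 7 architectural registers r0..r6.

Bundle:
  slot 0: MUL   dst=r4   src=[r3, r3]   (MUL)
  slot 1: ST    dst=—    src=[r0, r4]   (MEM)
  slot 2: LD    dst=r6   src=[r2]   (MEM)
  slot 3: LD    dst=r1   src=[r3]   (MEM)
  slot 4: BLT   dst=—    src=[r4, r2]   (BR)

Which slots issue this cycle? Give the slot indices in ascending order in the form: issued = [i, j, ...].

  0. MUL→r4 ⇒ go  {1A/0Mu/1Ld/1B | 3r 2w}
  1. MEM ⇒ go  {1A/0Mu/0Ld/1B | 1r 2w}
  2. MEM→r6 ⇒ no(FU)  {1A/0Mu/0Ld/1B | 1r 2w}
  3. MEM→r1 ⇒ no(FU)  {1A/0Mu/0Ld/1B | 1r 2w}
  4. BR ⇒ no(RD_PORT)  {1A/0Mu/0Ld/1B | 1r 2w}

issued = [0, 1]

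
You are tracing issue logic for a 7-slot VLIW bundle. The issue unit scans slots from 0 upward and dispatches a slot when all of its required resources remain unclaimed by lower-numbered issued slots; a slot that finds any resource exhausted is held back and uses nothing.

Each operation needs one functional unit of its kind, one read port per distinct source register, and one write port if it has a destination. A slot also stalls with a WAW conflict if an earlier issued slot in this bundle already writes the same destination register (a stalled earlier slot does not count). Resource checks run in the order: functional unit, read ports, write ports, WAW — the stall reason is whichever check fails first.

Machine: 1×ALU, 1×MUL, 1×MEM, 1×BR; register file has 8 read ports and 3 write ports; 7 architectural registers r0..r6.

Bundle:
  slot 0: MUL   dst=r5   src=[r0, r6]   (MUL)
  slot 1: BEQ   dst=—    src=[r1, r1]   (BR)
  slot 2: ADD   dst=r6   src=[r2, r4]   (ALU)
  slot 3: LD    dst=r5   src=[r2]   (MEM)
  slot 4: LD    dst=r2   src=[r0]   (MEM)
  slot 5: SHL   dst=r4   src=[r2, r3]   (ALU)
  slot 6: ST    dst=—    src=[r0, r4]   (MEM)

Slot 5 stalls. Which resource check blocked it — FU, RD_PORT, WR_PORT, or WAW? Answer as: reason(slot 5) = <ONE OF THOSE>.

reason(slot 5) = FU

[0] MUL needs rd=2 wr=1: ok; after: ALU=1 MUL=0 MEM=1 BR=1, R=6, W=2
[1] BR needs rd=1 wr=0: ok; after: ALU=1 MUL=0 MEM=1 BR=0, R=5, W=2
[2] ALU needs rd=2 wr=1: ok; after: ALU=0 MUL=0 MEM=1 BR=0, R=3, W=1
[3] MEM needs rd=1 wr=1: WAW; after: ALU=0 MUL=0 MEM=1 BR=0, R=3, W=1
[4] MEM needs rd=1 wr=1: ok; after: ALU=0 MUL=0 MEM=0 BR=0, R=2, W=0
[5] ALU needs rd=2 wr=1: FU; after: ALU=0 MUL=0 MEM=0 BR=0, R=2, W=0
[6] MEM needs rd=2 wr=0: FU; after: ALU=0 MUL=0 MEM=0 BR=0, R=2, W=0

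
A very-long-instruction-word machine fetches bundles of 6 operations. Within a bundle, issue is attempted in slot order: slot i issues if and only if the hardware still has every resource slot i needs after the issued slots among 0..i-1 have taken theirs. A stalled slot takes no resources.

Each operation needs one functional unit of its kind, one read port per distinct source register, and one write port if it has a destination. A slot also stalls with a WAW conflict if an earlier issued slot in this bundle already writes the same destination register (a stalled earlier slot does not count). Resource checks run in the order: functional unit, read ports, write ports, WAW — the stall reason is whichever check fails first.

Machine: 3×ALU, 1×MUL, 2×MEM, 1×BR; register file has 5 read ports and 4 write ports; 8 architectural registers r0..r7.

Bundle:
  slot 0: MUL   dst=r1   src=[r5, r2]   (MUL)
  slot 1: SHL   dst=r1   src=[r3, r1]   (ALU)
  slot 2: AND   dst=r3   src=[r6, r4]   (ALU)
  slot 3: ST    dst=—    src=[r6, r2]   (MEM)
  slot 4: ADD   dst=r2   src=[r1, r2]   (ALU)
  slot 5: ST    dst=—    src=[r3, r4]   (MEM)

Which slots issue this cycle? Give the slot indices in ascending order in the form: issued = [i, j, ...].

#0 MUL src=r5,r2 dispatched  <A:3 Mu:0 Ld:2 B:1 rd:3 wr:3>
#1 ALU src=r3,r1 held:WAW  <A:3 Mu:0 Ld:2 B:1 rd:3 wr:3>
#2 ALU src=r6,r4 dispatched  <A:2 Mu:0 Ld:2 B:1 rd:1 wr:2>
#3 MEM src=r6,r2 held:RD_PORT  <A:2 Mu:0 Ld:2 B:1 rd:1 wr:2>
#4 ALU src=r1,r2 held:RD_PORT  <A:2 Mu:0 Ld:2 B:1 rd:1 wr:2>
#5 MEM src=r3,r4 held:RD_PORT  <A:2 Mu:0 Ld:2 B:1 rd:1 wr:2>

issued = [0, 2]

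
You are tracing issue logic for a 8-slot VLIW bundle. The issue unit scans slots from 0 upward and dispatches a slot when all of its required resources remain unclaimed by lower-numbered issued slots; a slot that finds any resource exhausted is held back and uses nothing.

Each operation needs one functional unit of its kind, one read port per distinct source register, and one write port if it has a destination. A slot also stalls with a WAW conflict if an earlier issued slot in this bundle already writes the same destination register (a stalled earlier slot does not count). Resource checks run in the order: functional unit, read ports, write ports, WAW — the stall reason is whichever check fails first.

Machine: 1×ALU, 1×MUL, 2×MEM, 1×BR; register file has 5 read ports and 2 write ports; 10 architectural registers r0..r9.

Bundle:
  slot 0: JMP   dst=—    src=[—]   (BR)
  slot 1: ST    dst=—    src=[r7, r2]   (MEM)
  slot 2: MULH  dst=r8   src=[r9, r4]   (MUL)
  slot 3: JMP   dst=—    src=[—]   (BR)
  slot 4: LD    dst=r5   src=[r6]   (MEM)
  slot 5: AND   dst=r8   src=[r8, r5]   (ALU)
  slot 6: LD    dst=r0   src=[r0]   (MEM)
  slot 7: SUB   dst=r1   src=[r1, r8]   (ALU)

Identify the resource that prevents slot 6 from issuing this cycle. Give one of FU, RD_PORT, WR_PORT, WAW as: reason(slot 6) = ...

  0. BR ⇒ go  {1A/1Mu/2Ld/0B | 5r 2w}
  1. MEM ⇒ go  {1A/1Mu/1Ld/0B | 3r 2w}
  2. MUL→r8 ⇒ go  {1A/0Mu/1Ld/0B | 1r 1w}
  3. BR ⇒ no(FU)  {1A/0Mu/1Ld/0B | 1r 1w}
  4. MEM→r5 ⇒ go  {1A/0Mu/0Ld/0B | 0r 0w}
  5. ALU→r8 ⇒ no(RD_PORT)  {1A/0Mu/0Ld/0B | 0r 0w}
  6. MEM→r0 ⇒ no(FU)  {1A/0Mu/0Ld/0B | 0r 0w}
  7. ALU→r1 ⇒ no(RD_PORT)  {1A/0Mu/0Ld/0B | 0r 0w}

reason(slot 6) = FU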